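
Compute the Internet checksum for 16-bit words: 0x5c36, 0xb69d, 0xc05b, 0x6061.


Sum all words (with carry folding):
+ 0x5c36 = 0x5c36
+ 0xb69d = 0x12d4
+ 0xc05b = 0xd32f
+ 0x6061 = 0x3391
One's complement: ~0x3391
Checksum = 0xcc6e


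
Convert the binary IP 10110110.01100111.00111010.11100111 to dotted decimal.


10110110 = 182
01100111 = 103
00111010 = 58
11100111 = 231
IP: 182.103.58.231


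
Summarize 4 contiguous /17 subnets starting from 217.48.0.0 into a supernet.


Original prefix: /17
Number of subnets: 4 = 2^2
New prefix = 17 - 2 = 15
Supernet: 217.48.0.0/15


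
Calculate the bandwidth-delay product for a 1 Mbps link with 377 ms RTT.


BDP = bandwidth * RTT
= 1 Mbps * 377 ms
= 1 * 1e6 * 377 / 1000 bits
= 377000 bits
= 47125 bytes
= 46.0205 KB
BDP = 377000 bits (47125 bytes)


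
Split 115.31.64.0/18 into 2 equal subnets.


New prefix = 18 + 1 = 19
Each subnet has 8192 addresses
  115.31.64.0/19
  115.31.96.0/19
Subnets: 115.31.64.0/19, 115.31.96.0/19


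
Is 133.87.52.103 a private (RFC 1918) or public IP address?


RFC 1918 private ranges:
  10.0.0.0/8 (10.0.0.0 - 10.255.255.255)
  172.16.0.0/12 (172.16.0.0 - 172.31.255.255)
  192.168.0.0/16 (192.168.0.0 - 192.168.255.255)
Public (not in any RFC 1918 range)


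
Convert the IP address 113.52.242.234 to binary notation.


113 = 01110001
52 = 00110100
242 = 11110010
234 = 11101010
Binary: 01110001.00110100.11110010.11101010


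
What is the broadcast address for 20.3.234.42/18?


Network: 20.3.192.0/18
Host bits = 14
Set all host bits to 1:
Broadcast: 20.3.255.255


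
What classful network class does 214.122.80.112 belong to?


First octet: 214
Binary: 11010110
110xxxxx -> Class C (192-223)
Class C, default mask 255.255.255.0 (/24)


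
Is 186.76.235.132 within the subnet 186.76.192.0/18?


Subnet network: 186.76.192.0
Test IP AND mask: 186.76.192.0
Yes, 186.76.235.132 is in 186.76.192.0/18


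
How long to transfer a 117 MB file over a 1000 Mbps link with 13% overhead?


Effective throughput = 1000 * (1 - 13/100) = 870 Mbps
File size in Mb = 117 * 8 = 936 Mb
Time = 936 / 870
Time = 1.0759 seconds


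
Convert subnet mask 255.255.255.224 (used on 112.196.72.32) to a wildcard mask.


Subnet mask: 255.255.255.224
Wildcard = 255.255.255.255 - subnet mask
255 - 255 = 0
255 - 255 = 0
255 - 255 = 0
255 - 224 = 31
Wildcard: 0.0.0.31


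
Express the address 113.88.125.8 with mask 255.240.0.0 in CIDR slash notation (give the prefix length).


Binary: 11111111.11110000.00000000.00000000
Count leading 1s
Prefix: /12


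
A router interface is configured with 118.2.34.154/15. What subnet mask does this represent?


/15 means 15 network bits, 17 host bits
Binary: 11111111111111100000000000000000
Mask: 255.254.0.0


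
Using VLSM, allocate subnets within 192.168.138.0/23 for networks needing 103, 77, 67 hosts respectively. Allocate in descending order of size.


103 hosts -> /25 (126 usable): 192.168.138.0/25
77 hosts -> /25 (126 usable): 192.168.138.128/25
67 hosts -> /25 (126 usable): 192.168.139.0/25
Allocation: 192.168.138.0/25 (103 hosts, 126 usable); 192.168.138.128/25 (77 hosts, 126 usable); 192.168.139.0/25 (67 hosts, 126 usable)


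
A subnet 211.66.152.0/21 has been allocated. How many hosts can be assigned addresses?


Host bits = 32 - 21 = 11
Total addresses = 2^11 = 2048
Usable = total - 2 (network and broadcast)
Usable hosts: 2046


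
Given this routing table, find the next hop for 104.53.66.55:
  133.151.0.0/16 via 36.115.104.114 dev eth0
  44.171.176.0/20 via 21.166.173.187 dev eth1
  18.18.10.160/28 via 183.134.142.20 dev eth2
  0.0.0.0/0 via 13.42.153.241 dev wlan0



Longest prefix match for 104.53.66.55:
  /16 133.151.0.0: no
  /20 44.171.176.0: no
  /28 18.18.10.160: no
  /0 0.0.0.0: MATCH
Selected: next-hop 13.42.153.241 via wlan0 (matched /0)


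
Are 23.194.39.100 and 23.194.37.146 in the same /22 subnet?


Mask: 255.255.252.0
23.194.39.100 AND mask = 23.194.36.0
23.194.37.146 AND mask = 23.194.36.0
Yes, same subnet (23.194.36.0)


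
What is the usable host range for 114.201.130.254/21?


Network: 114.201.128.0
Broadcast: 114.201.135.255
First usable = network + 1
Last usable = broadcast - 1
Range: 114.201.128.1 to 114.201.135.254


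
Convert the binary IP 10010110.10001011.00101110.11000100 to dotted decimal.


10010110 = 150
10001011 = 139
00101110 = 46
11000100 = 196
IP: 150.139.46.196


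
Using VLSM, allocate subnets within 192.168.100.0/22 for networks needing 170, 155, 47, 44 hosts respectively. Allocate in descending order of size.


170 hosts -> /24 (254 usable): 192.168.100.0/24
155 hosts -> /24 (254 usable): 192.168.101.0/24
47 hosts -> /26 (62 usable): 192.168.102.0/26
44 hosts -> /26 (62 usable): 192.168.102.64/26
Allocation: 192.168.100.0/24 (170 hosts, 254 usable); 192.168.101.0/24 (155 hosts, 254 usable); 192.168.102.0/26 (47 hosts, 62 usable); 192.168.102.64/26 (44 hosts, 62 usable)


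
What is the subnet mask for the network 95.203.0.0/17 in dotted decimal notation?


/17 means 17 network bits, 15 host bits
Binary: 11111111111111111000000000000000
Mask: 255.255.128.0


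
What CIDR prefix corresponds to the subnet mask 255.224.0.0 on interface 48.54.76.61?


Binary: 11111111.11100000.00000000.00000000
Count leading 1s
Prefix: /11


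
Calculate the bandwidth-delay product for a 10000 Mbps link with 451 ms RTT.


BDP = bandwidth * RTT
= 10000 Mbps * 451 ms
= 10000 * 1e6 * 451 / 1000 bits
= 4510000000 bits
= 563750000 bytes
= 550537.1094 KB
BDP = 4510000000 bits (563750000 bytes)


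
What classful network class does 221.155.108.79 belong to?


First octet: 221
Binary: 11011101
110xxxxx -> Class C (192-223)
Class C, default mask 255.255.255.0 (/24)


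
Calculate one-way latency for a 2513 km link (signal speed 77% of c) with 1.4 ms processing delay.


Speed = 0.77 * 3e5 km/s = 231000 km/s
Propagation delay = 2513 / 231000 = 0.0109 s = 10.8788 ms
Processing delay = 1.4 ms
Total one-way latency = 12.2788 ms


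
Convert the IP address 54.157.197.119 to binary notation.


54 = 00110110
157 = 10011101
197 = 11000101
119 = 01110111
Binary: 00110110.10011101.11000101.01110111


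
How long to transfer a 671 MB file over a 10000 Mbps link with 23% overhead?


Effective throughput = 10000 * (1 - 23/100) = 7700 Mbps
File size in Mb = 671 * 8 = 5368 Mb
Time = 5368 / 7700
Time = 0.6971 seconds


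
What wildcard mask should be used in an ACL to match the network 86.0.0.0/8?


Subnet mask: 255.0.0.0
Wildcard = 255.255.255.255 - subnet mask
255 - 255 = 0
255 - 0 = 255
255 - 0 = 255
255 - 0 = 255
Wildcard: 0.255.255.255


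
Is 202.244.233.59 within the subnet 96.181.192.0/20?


Subnet network: 96.181.192.0
Test IP AND mask: 202.244.224.0
No, 202.244.233.59 is not in 96.181.192.0/20


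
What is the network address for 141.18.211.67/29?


IP:   10001101.00010010.11010011.01000011
Mask: 11111111.11111111.11111111.11111000
AND operation:
Net:  10001101.00010010.11010011.01000000
Network: 141.18.211.64/29


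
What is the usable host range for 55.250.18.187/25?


Network: 55.250.18.128
Broadcast: 55.250.18.255
First usable = network + 1
Last usable = broadcast - 1
Range: 55.250.18.129 to 55.250.18.254


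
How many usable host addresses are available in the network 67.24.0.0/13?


Host bits = 32 - 13 = 19
Total addresses = 2^19 = 524288
Usable = total - 2 (network and broadcast)
Usable hosts: 524286


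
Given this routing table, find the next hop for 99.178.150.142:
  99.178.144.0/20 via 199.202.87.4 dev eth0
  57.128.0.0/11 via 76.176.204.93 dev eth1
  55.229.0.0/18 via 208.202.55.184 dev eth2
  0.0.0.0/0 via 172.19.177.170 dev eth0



Longest prefix match for 99.178.150.142:
  /20 99.178.144.0: MATCH
  /11 57.128.0.0: no
  /18 55.229.0.0: no
  /0 0.0.0.0: MATCH
Selected: next-hop 199.202.87.4 via eth0 (matched /20)


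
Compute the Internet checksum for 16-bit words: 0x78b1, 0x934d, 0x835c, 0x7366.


Sum all words (with carry folding):
+ 0x78b1 = 0x78b1
+ 0x934d = 0x0bff
+ 0x835c = 0x8f5b
+ 0x7366 = 0x02c2
One's complement: ~0x02c2
Checksum = 0xfd3d


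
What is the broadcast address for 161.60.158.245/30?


Network: 161.60.158.244/30
Host bits = 2
Set all host bits to 1:
Broadcast: 161.60.158.247


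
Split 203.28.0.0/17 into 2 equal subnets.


New prefix = 17 + 1 = 18
Each subnet has 16384 addresses
  203.28.0.0/18
  203.28.64.0/18
Subnets: 203.28.0.0/18, 203.28.64.0/18


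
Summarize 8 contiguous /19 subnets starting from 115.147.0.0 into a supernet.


Original prefix: /19
Number of subnets: 8 = 2^3
New prefix = 19 - 3 = 16
Supernet: 115.147.0.0/16


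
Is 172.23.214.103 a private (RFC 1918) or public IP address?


RFC 1918 private ranges:
  10.0.0.0/8 (10.0.0.0 - 10.255.255.255)
  172.16.0.0/12 (172.16.0.0 - 172.31.255.255)
  192.168.0.0/16 (192.168.0.0 - 192.168.255.255)
Private (in 172.16.0.0/12)


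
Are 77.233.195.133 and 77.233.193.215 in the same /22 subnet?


Mask: 255.255.252.0
77.233.195.133 AND mask = 77.233.192.0
77.233.193.215 AND mask = 77.233.192.0
Yes, same subnet (77.233.192.0)


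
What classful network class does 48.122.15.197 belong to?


First octet: 48
Binary: 00110000
0xxxxxxx -> Class A (1-126)
Class A, default mask 255.0.0.0 (/8)


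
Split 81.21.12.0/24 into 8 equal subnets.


New prefix = 24 + 3 = 27
Each subnet has 32 addresses
  81.21.12.0/27
  81.21.12.32/27
  81.21.12.64/27
  81.21.12.96/27
  81.21.12.128/27
  81.21.12.160/27
  81.21.12.192/27
  81.21.12.224/27
Subnets: 81.21.12.0/27, 81.21.12.32/27, 81.21.12.64/27, 81.21.12.96/27, 81.21.12.128/27, 81.21.12.160/27, 81.21.12.192/27, 81.21.12.224/27


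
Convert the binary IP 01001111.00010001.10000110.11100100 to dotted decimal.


01001111 = 79
00010001 = 17
10000110 = 134
11100100 = 228
IP: 79.17.134.228


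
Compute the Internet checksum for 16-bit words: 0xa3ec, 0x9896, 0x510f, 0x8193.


Sum all words (with carry folding):
+ 0xa3ec = 0xa3ec
+ 0x9896 = 0x3c83
+ 0x510f = 0x8d92
+ 0x8193 = 0x0f26
One's complement: ~0x0f26
Checksum = 0xf0d9


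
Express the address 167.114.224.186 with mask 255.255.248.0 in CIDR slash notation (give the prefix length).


Binary: 11111111.11111111.11111000.00000000
Count leading 1s
Prefix: /21


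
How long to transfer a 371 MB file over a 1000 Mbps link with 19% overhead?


Effective throughput = 1000 * (1 - 19/100) = 810 Mbps
File size in Mb = 371 * 8 = 2968 Mb
Time = 2968 / 810
Time = 3.6642 seconds


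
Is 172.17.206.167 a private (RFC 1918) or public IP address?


RFC 1918 private ranges:
  10.0.0.0/8 (10.0.0.0 - 10.255.255.255)
  172.16.0.0/12 (172.16.0.0 - 172.31.255.255)
  192.168.0.0/16 (192.168.0.0 - 192.168.255.255)
Private (in 172.16.0.0/12)


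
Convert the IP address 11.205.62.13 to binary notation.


11 = 00001011
205 = 11001101
62 = 00111110
13 = 00001101
Binary: 00001011.11001101.00111110.00001101


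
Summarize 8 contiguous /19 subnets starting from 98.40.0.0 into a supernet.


Original prefix: /19
Number of subnets: 8 = 2^3
New prefix = 19 - 3 = 16
Supernet: 98.40.0.0/16


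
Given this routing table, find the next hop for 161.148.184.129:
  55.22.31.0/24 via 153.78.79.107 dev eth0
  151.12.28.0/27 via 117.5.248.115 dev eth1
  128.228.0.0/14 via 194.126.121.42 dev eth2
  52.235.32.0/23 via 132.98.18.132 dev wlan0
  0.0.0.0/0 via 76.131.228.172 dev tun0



Longest prefix match for 161.148.184.129:
  /24 55.22.31.0: no
  /27 151.12.28.0: no
  /14 128.228.0.0: no
  /23 52.235.32.0: no
  /0 0.0.0.0: MATCH
Selected: next-hop 76.131.228.172 via tun0 (matched /0)


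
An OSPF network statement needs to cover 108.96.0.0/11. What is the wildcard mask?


Subnet mask: 255.224.0.0
Wildcard = 255.255.255.255 - subnet mask
255 - 255 = 0
255 - 224 = 31
255 - 0 = 255
255 - 0 = 255
Wildcard: 0.31.255.255


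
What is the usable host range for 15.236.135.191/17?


Network: 15.236.128.0
Broadcast: 15.236.255.255
First usable = network + 1
Last usable = broadcast - 1
Range: 15.236.128.1 to 15.236.255.254


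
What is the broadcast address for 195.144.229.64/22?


Network: 195.144.228.0/22
Host bits = 10
Set all host bits to 1:
Broadcast: 195.144.231.255


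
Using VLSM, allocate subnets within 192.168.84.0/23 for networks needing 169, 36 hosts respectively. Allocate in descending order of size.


169 hosts -> /24 (254 usable): 192.168.84.0/24
36 hosts -> /26 (62 usable): 192.168.85.0/26
Allocation: 192.168.84.0/24 (169 hosts, 254 usable); 192.168.85.0/26 (36 hosts, 62 usable)


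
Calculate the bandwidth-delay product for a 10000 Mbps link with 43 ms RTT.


BDP = bandwidth * RTT
= 10000 Mbps * 43 ms
= 10000 * 1e6 * 43 / 1000 bits
= 430000000 bits
= 53750000 bytes
= 52490.2344 KB
BDP = 430000000 bits (53750000 bytes)


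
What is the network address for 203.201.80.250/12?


IP:   11001011.11001001.01010000.11111010
Mask: 11111111.11110000.00000000.00000000
AND operation:
Net:  11001011.11000000.00000000.00000000
Network: 203.192.0.0/12


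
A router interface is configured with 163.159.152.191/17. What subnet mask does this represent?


/17 means 17 network bits, 15 host bits
Binary: 11111111111111111000000000000000
Mask: 255.255.128.0


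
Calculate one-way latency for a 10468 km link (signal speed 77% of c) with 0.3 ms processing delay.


Speed = 0.77 * 3e5 km/s = 231000 km/s
Propagation delay = 10468 / 231000 = 0.0453 s = 45.316 ms
Processing delay = 0.3 ms
Total one-way latency = 45.616 ms


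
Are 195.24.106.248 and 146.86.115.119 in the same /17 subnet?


Mask: 255.255.128.0
195.24.106.248 AND mask = 195.24.0.0
146.86.115.119 AND mask = 146.86.0.0
No, different subnets (195.24.0.0 vs 146.86.0.0)


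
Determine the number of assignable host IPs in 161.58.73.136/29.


Host bits = 32 - 29 = 3
Total addresses = 2^3 = 8
Usable = total - 2 (network and broadcast)
Usable hosts: 6


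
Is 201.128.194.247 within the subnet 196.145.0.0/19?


Subnet network: 196.145.0.0
Test IP AND mask: 201.128.192.0
No, 201.128.194.247 is not in 196.145.0.0/19


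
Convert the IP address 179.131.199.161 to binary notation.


179 = 10110011
131 = 10000011
199 = 11000111
161 = 10100001
Binary: 10110011.10000011.11000111.10100001


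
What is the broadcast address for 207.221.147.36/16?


Network: 207.221.0.0/16
Host bits = 16
Set all host bits to 1:
Broadcast: 207.221.255.255


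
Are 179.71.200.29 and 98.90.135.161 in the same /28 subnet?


Mask: 255.255.255.240
179.71.200.29 AND mask = 179.71.200.16
98.90.135.161 AND mask = 98.90.135.160
No, different subnets (179.71.200.16 vs 98.90.135.160)


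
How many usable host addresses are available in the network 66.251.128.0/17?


Host bits = 32 - 17 = 15
Total addresses = 2^15 = 32768
Usable = total - 2 (network and broadcast)
Usable hosts: 32766


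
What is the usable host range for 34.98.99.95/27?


Network: 34.98.99.64
Broadcast: 34.98.99.95
First usable = network + 1
Last usable = broadcast - 1
Range: 34.98.99.65 to 34.98.99.94


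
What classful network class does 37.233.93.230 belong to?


First octet: 37
Binary: 00100101
0xxxxxxx -> Class A (1-126)
Class A, default mask 255.0.0.0 (/8)


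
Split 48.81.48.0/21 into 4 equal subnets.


New prefix = 21 + 2 = 23
Each subnet has 512 addresses
  48.81.48.0/23
  48.81.50.0/23
  48.81.52.0/23
  48.81.54.0/23
Subnets: 48.81.48.0/23, 48.81.50.0/23, 48.81.52.0/23, 48.81.54.0/23


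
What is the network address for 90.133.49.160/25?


IP:   01011010.10000101.00110001.10100000
Mask: 11111111.11111111.11111111.10000000
AND operation:
Net:  01011010.10000101.00110001.10000000
Network: 90.133.49.128/25


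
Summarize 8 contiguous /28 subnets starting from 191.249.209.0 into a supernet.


Original prefix: /28
Number of subnets: 8 = 2^3
New prefix = 28 - 3 = 25
Supernet: 191.249.209.0/25


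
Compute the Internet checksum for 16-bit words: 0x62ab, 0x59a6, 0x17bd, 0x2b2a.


Sum all words (with carry folding):
+ 0x62ab = 0x62ab
+ 0x59a6 = 0xbc51
+ 0x17bd = 0xd40e
+ 0x2b2a = 0xff38
One's complement: ~0xff38
Checksum = 0x00c7


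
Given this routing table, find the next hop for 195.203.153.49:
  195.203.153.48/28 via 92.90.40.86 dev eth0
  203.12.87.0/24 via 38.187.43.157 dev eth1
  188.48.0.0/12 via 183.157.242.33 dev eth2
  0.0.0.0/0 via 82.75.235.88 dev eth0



Longest prefix match for 195.203.153.49:
  /28 195.203.153.48: MATCH
  /24 203.12.87.0: no
  /12 188.48.0.0: no
  /0 0.0.0.0: MATCH
Selected: next-hop 92.90.40.86 via eth0 (matched /28)


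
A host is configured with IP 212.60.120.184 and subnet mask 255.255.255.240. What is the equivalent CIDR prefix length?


Binary: 11111111.11111111.11111111.11110000
Count leading 1s
Prefix: /28


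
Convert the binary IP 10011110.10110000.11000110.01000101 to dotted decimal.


10011110 = 158
10110000 = 176
11000110 = 198
01000101 = 69
IP: 158.176.198.69


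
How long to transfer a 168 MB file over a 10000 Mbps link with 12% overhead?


Effective throughput = 10000 * (1 - 12/100) = 8800 Mbps
File size in Mb = 168 * 8 = 1344 Mb
Time = 1344 / 8800
Time = 0.1527 seconds


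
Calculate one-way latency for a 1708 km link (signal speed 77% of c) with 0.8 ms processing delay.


Speed = 0.77 * 3e5 km/s = 231000 km/s
Propagation delay = 1708 / 231000 = 0.0074 s = 7.3939 ms
Processing delay = 0.8 ms
Total one-way latency = 8.1939 ms


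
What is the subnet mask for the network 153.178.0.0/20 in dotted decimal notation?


/20 means 20 network bits, 12 host bits
Binary: 11111111111111111111000000000000
Mask: 255.255.240.0


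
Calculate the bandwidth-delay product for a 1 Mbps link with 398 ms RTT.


BDP = bandwidth * RTT
= 1 Mbps * 398 ms
= 1 * 1e6 * 398 / 1000 bits
= 398000 bits
= 49750 bytes
= 48.584 KB
BDP = 398000 bits (49750 bytes)


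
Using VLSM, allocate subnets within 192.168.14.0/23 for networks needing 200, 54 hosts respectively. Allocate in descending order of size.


200 hosts -> /24 (254 usable): 192.168.14.0/24
54 hosts -> /26 (62 usable): 192.168.15.0/26
Allocation: 192.168.14.0/24 (200 hosts, 254 usable); 192.168.15.0/26 (54 hosts, 62 usable)


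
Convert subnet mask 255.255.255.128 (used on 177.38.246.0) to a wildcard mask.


Subnet mask: 255.255.255.128
Wildcard = 255.255.255.255 - subnet mask
255 - 255 = 0
255 - 255 = 0
255 - 255 = 0
255 - 128 = 127
Wildcard: 0.0.0.127


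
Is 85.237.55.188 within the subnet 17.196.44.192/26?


Subnet network: 17.196.44.192
Test IP AND mask: 85.237.55.128
No, 85.237.55.188 is not in 17.196.44.192/26


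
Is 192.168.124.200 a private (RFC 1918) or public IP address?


RFC 1918 private ranges:
  10.0.0.0/8 (10.0.0.0 - 10.255.255.255)
  172.16.0.0/12 (172.16.0.0 - 172.31.255.255)
  192.168.0.0/16 (192.168.0.0 - 192.168.255.255)
Private (in 192.168.0.0/16)


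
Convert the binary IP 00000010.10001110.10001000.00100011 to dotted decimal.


00000010 = 2
10001110 = 142
10001000 = 136
00100011 = 35
IP: 2.142.136.35


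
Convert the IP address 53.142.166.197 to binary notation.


53 = 00110101
142 = 10001110
166 = 10100110
197 = 11000101
Binary: 00110101.10001110.10100110.11000101


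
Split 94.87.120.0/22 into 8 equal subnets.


New prefix = 22 + 3 = 25
Each subnet has 128 addresses
  94.87.120.0/25
  94.87.120.128/25
  94.87.121.0/25
  94.87.121.128/25
  94.87.122.0/25
  94.87.122.128/25
  94.87.123.0/25
  94.87.123.128/25
Subnets: 94.87.120.0/25, 94.87.120.128/25, 94.87.121.0/25, 94.87.121.128/25, 94.87.122.0/25, 94.87.122.128/25, 94.87.123.0/25, 94.87.123.128/25


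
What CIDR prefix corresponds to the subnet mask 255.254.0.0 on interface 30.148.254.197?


Binary: 11111111.11111110.00000000.00000000
Count leading 1s
Prefix: /15


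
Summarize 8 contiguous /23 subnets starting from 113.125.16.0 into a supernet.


Original prefix: /23
Number of subnets: 8 = 2^3
New prefix = 23 - 3 = 20
Supernet: 113.125.16.0/20


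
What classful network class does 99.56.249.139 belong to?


First octet: 99
Binary: 01100011
0xxxxxxx -> Class A (1-126)
Class A, default mask 255.0.0.0 (/8)


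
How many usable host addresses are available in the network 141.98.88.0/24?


Host bits = 32 - 24 = 8
Total addresses = 2^8 = 256
Usable = total - 2 (network and broadcast)
Usable hosts: 254


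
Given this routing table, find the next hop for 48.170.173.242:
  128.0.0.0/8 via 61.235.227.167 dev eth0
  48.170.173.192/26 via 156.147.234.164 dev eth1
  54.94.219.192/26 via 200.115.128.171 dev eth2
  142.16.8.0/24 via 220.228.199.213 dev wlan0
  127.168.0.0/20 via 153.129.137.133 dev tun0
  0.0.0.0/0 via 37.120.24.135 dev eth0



Longest prefix match for 48.170.173.242:
  /8 128.0.0.0: no
  /26 48.170.173.192: MATCH
  /26 54.94.219.192: no
  /24 142.16.8.0: no
  /20 127.168.0.0: no
  /0 0.0.0.0: MATCH
Selected: next-hop 156.147.234.164 via eth1 (matched /26)


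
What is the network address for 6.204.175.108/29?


IP:   00000110.11001100.10101111.01101100
Mask: 11111111.11111111.11111111.11111000
AND operation:
Net:  00000110.11001100.10101111.01101000
Network: 6.204.175.104/29


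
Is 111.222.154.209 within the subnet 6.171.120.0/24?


Subnet network: 6.171.120.0
Test IP AND mask: 111.222.154.0
No, 111.222.154.209 is not in 6.171.120.0/24


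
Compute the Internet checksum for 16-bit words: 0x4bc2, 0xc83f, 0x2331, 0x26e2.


Sum all words (with carry folding):
+ 0x4bc2 = 0x4bc2
+ 0xc83f = 0x1402
+ 0x2331 = 0x3733
+ 0x26e2 = 0x5e15
One's complement: ~0x5e15
Checksum = 0xa1ea


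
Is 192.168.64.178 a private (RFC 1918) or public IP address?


RFC 1918 private ranges:
  10.0.0.0/8 (10.0.0.0 - 10.255.255.255)
  172.16.0.0/12 (172.16.0.0 - 172.31.255.255)
  192.168.0.0/16 (192.168.0.0 - 192.168.255.255)
Private (in 192.168.0.0/16)


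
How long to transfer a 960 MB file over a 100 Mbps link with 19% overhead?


Effective throughput = 100 * (1 - 19/100) = 81 Mbps
File size in Mb = 960 * 8 = 7680 Mb
Time = 7680 / 81
Time = 94.8148 seconds


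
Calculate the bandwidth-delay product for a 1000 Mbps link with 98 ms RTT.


BDP = bandwidth * RTT
= 1000 Mbps * 98 ms
= 1000 * 1e6 * 98 / 1000 bits
= 98000000 bits
= 12250000 bytes
= 11962.8906 KB
BDP = 98000000 bits (12250000 bytes)


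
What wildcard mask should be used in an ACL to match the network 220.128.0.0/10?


Subnet mask: 255.192.0.0
Wildcard = 255.255.255.255 - subnet mask
255 - 255 = 0
255 - 192 = 63
255 - 0 = 255
255 - 0 = 255
Wildcard: 0.63.255.255


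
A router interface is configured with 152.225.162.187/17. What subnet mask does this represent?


/17 means 17 network bits, 15 host bits
Binary: 11111111111111111000000000000000
Mask: 255.255.128.0


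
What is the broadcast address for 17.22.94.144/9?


Network: 17.0.0.0/9
Host bits = 23
Set all host bits to 1:
Broadcast: 17.127.255.255


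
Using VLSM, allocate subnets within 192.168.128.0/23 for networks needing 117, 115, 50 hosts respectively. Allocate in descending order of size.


117 hosts -> /25 (126 usable): 192.168.128.0/25
115 hosts -> /25 (126 usable): 192.168.128.128/25
50 hosts -> /26 (62 usable): 192.168.129.0/26
Allocation: 192.168.128.0/25 (117 hosts, 126 usable); 192.168.128.128/25 (115 hosts, 126 usable); 192.168.129.0/26 (50 hosts, 62 usable)


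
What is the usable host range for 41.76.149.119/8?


Network: 41.0.0.0
Broadcast: 41.255.255.255
First usable = network + 1
Last usable = broadcast - 1
Range: 41.0.0.1 to 41.255.255.254


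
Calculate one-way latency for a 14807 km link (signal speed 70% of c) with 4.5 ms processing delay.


Speed = 0.7 * 3e5 km/s = 210000 km/s
Propagation delay = 14807 / 210000 = 0.0705 s = 70.5095 ms
Processing delay = 4.5 ms
Total one-way latency = 75.0095 ms


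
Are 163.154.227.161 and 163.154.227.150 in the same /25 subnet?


Mask: 255.255.255.128
163.154.227.161 AND mask = 163.154.227.128
163.154.227.150 AND mask = 163.154.227.128
Yes, same subnet (163.154.227.128)


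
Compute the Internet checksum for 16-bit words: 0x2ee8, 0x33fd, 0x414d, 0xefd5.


Sum all words (with carry folding):
+ 0x2ee8 = 0x2ee8
+ 0x33fd = 0x62e5
+ 0x414d = 0xa432
+ 0xefd5 = 0x9408
One's complement: ~0x9408
Checksum = 0x6bf7


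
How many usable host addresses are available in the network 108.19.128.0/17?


Host bits = 32 - 17 = 15
Total addresses = 2^15 = 32768
Usable = total - 2 (network and broadcast)
Usable hosts: 32766


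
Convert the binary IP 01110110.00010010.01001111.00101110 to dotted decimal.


01110110 = 118
00010010 = 18
01001111 = 79
00101110 = 46
IP: 118.18.79.46


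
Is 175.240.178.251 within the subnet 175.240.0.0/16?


Subnet network: 175.240.0.0
Test IP AND mask: 175.240.0.0
Yes, 175.240.178.251 is in 175.240.0.0/16


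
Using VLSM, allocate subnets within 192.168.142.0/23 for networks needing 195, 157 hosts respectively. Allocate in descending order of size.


195 hosts -> /24 (254 usable): 192.168.142.0/24
157 hosts -> /24 (254 usable): 192.168.143.0/24
Allocation: 192.168.142.0/24 (195 hosts, 254 usable); 192.168.143.0/24 (157 hosts, 254 usable)


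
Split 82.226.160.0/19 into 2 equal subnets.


New prefix = 19 + 1 = 20
Each subnet has 4096 addresses
  82.226.160.0/20
  82.226.176.0/20
Subnets: 82.226.160.0/20, 82.226.176.0/20


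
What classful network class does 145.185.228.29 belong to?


First octet: 145
Binary: 10010001
10xxxxxx -> Class B (128-191)
Class B, default mask 255.255.0.0 (/16)


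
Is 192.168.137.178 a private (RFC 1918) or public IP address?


RFC 1918 private ranges:
  10.0.0.0/8 (10.0.0.0 - 10.255.255.255)
  172.16.0.0/12 (172.16.0.0 - 172.31.255.255)
  192.168.0.0/16 (192.168.0.0 - 192.168.255.255)
Private (in 192.168.0.0/16)


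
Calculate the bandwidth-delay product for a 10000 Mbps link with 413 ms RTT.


BDP = bandwidth * RTT
= 10000 Mbps * 413 ms
= 10000 * 1e6 * 413 / 1000 bits
= 4130000000 bits
= 516250000 bytes
= 504150.3906 KB
BDP = 4130000000 bits (516250000 bytes)


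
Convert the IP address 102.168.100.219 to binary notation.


102 = 01100110
168 = 10101000
100 = 01100100
219 = 11011011
Binary: 01100110.10101000.01100100.11011011


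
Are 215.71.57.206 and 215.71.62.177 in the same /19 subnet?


Mask: 255.255.224.0
215.71.57.206 AND mask = 215.71.32.0
215.71.62.177 AND mask = 215.71.32.0
Yes, same subnet (215.71.32.0)


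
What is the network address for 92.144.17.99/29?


IP:   01011100.10010000.00010001.01100011
Mask: 11111111.11111111.11111111.11111000
AND operation:
Net:  01011100.10010000.00010001.01100000
Network: 92.144.17.96/29


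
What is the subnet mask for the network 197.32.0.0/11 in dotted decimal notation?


/11 means 11 network bits, 21 host bits
Binary: 11111111111000000000000000000000
Mask: 255.224.0.0


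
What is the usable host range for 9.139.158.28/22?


Network: 9.139.156.0
Broadcast: 9.139.159.255
First usable = network + 1
Last usable = broadcast - 1
Range: 9.139.156.1 to 9.139.159.254


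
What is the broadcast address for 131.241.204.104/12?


Network: 131.240.0.0/12
Host bits = 20
Set all host bits to 1:
Broadcast: 131.255.255.255


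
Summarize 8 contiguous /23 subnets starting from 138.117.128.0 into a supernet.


Original prefix: /23
Number of subnets: 8 = 2^3
New prefix = 23 - 3 = 20
Supernet: 138.117.128.0/20


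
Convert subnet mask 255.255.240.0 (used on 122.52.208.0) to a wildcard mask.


Subnet mask: 255.255.240.0
Wildcard = 255.255.255.255 - subnet mask
255 - 255 = 0
255 - 255 = 0
255 - 240 = 15
255 - 0 = 255
Wildcard: 0.0.15.255


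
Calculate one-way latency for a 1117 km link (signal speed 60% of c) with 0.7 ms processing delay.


Speed = 0.6 * 3e5 km/s = 180000 km/s
Propagation delay = 1117 / 180000 = 0.0062 s = 6.2056 ms
Processing delay = 0.7 ms
Total one-way latency = 6.9056 ms


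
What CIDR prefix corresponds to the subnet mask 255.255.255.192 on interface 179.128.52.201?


Binary: 11111111.11111111.11111111.11000000
Count leading 1s
Prefix: /26


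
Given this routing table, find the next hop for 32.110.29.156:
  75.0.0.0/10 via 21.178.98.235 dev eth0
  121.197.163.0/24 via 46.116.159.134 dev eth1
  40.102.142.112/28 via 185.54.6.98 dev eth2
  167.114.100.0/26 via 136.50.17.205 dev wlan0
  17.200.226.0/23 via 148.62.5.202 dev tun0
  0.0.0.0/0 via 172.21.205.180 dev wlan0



Longest prefix match for 32.110.29.156:
  /10 75.0.0.0: no
  /24 121.197.163.0: no
  /28 40.102.142.112: no
  /26 167.114.100.0: no
  /23 17.200.226.0: no
  /0 0.0.0.0: MATCH
Selected: next-hop 172.21.205.180 via wlan0 (matched /0)


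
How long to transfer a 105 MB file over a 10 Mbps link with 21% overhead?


Effective throughput = 10 * (1 - 21/100) = 7.9 Mbps
File size in Mb = 105 * 8 = 840 Mb
Time = 840 / 7.9
Time = 106.3291 seconds


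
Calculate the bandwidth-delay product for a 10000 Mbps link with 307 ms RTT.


BDP = bandwidth * RTT
= 10000 Mbps * 307 ms
= 10000 * 1e6 * 307 / 1000 bits
= 3070000000 bits
= 383750000 bytes
= 374755.8594 KB
BDP = 3070000000 bits (383750000 bytes)


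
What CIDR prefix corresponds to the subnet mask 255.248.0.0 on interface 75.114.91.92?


Binary: 11111111.11111000.00000000.00000000
Count leading 1s
Prefix: /13


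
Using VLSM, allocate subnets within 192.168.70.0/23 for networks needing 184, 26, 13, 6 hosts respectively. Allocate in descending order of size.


184 hosts -> /24 (254 usable): 192.168.70.0/24
26 hosts -> /27 (30 usable): 192.168.71.0/27
13 hosts -> /28 (14 usable): 192.168.71.32/28
6 hosts -> /29 (6 usable): 192.168.71.48/29
Allocation: 192.168.70.0/24 (184 hosts, 254 usable); 192.168.71.0/27 (26 hosts, 30 usable); 192.168.71.32/28 (13 hosts, 14 usable); 192.168.71.48/29 (6 hosts, 6 usable)


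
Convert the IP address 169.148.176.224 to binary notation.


169 = 10101001
148 = 10010100
176 = 10110000
224 = 11100000
Binary: 10101001.10010100.10110000.11100000


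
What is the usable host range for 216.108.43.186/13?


Network: 216.104.0.0
Broadcast: 216.111.255.255
First usable = network + 1
Last usable = broadcast - 1
Range: 216.104.0.1 to 216.111.255.254


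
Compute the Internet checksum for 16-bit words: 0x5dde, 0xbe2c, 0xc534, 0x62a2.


Sum all words (with carry folding):
+ 0x5dde = 0x5dde
+ 0xbe2c = 0x1c0b
+ 0xc534 = 0xe13f
+ 0x62a2 = 0x43e2
One's complement: ~0x43e2
Checksum = 0xbc1d


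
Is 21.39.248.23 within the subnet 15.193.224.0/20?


Subnet network: 15.193.224.0
Test IP AND mask: 21.39.240.0
No, 21.39.248.23 is not in 15.193.224.0/20


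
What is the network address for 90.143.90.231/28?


IP:   01011010.10001111.01011010.11100111
Mask: 11111111.11111111.11111111.11110000
AND operation:
Net:  01011010.10001111.01011010.11100000
Network: 90.143.90.224/28


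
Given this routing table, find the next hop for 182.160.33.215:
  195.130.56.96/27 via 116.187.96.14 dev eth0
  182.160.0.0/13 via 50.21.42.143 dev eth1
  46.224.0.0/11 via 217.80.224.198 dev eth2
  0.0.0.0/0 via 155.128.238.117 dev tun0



Longest prefix match for 182.160.33.215:
  /27 195.130.56.96: no
  /13 182.160.0.0: MATCH
  /11 46.224.0.0: no
  /0 0.0.0.0: MATCH
Selected: next-hop 50.21.42.143 via eth1 (matched /13)


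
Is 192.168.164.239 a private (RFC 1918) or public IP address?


RFC 1918 private ranges:
  10.0.0.0/8 (10.0.0.0 - 10.255.255.255)
  172.16.0.0/12 (172.16.0.0 - 172.31.255.255)
  192.168.0.0/16 (192.168.0.0 - 192.168.255.255)
Private (in 192.168.0.0/16)


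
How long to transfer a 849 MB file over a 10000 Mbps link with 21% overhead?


Effective throughput = 10000 * (1 - 21/100) = 7900 Mbps
File size in Mb = 849 * 8 = 6792 Mb
Time = 6792 / 7900
Time = 0.8597 seconds


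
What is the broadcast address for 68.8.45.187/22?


Network: 68.8.44.0/22
Host bits = 10
Set all host bits to 1:
Broadcast: 68.8.47.255


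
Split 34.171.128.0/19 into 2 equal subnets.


New prefix = 19 + 1 = 20
Each subnet has 4096 addresses
  34.171.128.0/20
  34.171.144.0/20
Subnets: 34.171.128.0/20, 34.171.144.0/20


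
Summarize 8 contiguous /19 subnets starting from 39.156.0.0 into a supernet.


Original prefix: /19
Number of subnets: 8 = 2^3
New prefix = 19 - 3 = 16
Supernet: 39.156.0.0/16


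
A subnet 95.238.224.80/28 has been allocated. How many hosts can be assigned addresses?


Host bits = 32 - 28 = 4
Total addresses = 2^4 = 16
Usable = total - 2 (network and broadcast)
Usable hosts: 14


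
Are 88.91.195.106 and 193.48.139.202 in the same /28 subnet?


Mask: 255.255.255.240
88.91.195.106 AND mask = 88.91.195.96
193.48.139.202 AND mask = 193.48.139.192
No, different subnets (88.91.195.96 vs 193.48.139.192)


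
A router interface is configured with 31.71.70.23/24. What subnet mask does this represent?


/24 means 24 network bits, 8 host bits
Binary: 11111111111111111111111100000000
Mask: 255.255.255.0


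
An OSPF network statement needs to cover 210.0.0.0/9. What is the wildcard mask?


Subnet mask: 255.128.0.0
Wildcard = 255.255.255.255 - subnet mask
255 - 255 = 0
255 - 128 = 127
255 - 0 = 255
255 - 0 = 255
Wildcard: 0.127.255.255


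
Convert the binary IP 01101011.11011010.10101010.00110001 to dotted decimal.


01101011 = 107
11011010 = 218
10101010 = 170
00110001 = 49
IP: 107.218.170.49


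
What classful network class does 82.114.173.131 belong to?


First octet: 82
Binary: 01010010
0xxxxxxx -> Class A (1-126)
Class A, default mask 255.0.0.0 (/8)


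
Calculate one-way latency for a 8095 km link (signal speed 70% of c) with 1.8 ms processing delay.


Speed = 0.7 * 3e5 km/s = 210000 km/s
Propagation delay = 8095 / 210000 = 0.0385 s = 38.5476 ms
Processing delay = 1.8 ms
Total one-way latency = 40.3476 ms


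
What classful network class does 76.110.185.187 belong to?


First octet: 76
Binary: 01001100
0xxxxxxx -> Class A (1-126)
Class A, default mask 255.0.0.0 (/8)


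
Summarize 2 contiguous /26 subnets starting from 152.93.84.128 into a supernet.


Original prefix: /26
Number of subnets: 2 = 2^1
New prefix = 26 - 1 = 25
Supernet: 152.93.84.128/25


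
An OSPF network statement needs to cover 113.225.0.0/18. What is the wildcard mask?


Subnet mask: 255.255.192.0
Wildcard = 255.255.255.255 - subnet mask
255 - 255 = 0
255 - 255 = 0
255 - 192 = 63
255 - 0 = 255
Wildcard: 0.0.63.255


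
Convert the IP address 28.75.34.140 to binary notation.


28 = 00011100
75 = 01001011
34 = 00100010
140 = 10001100
Binary: 00011100.01001011.00100010.10001100


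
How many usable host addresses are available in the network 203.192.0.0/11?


Host bits = 32 - 11 = 21
Total addresses = 2^21 = 2097152
Usable = total - 2 (network and broadcast)
Usable hosts: 2097150


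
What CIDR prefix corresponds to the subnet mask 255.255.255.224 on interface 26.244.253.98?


Binary: 11111111.11111111.11111111.11100000
Count leading 1s
Prefix: /27


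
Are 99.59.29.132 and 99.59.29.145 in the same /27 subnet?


Mask: 255.255.255.224
99.59.29.132 AND mask = 99.59.29.128
99.59.29.145 AND mask = 99.59.29.128
Yes, same subnet (99.59.29.128)


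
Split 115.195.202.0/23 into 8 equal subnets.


New prefix = 23 + 3 = 26
Each subnet has 64 addresses
  115.195.202.0/26
  115.195.202.64/26
  115.195.202.128/26
  115.195.202.192/26
  115.195.203.0/26
  115.195.203.64/26
  115.195.203.128/26
  115.195.203.192/26
Subnets: 115.195.202.0/26, 115.195.202.64/26, 115.195.202.128/26, 115.195.202.192/26, 115.195.203.0/26, 115.195.203.64/26, 115.195.203.128/26, 115.195.203.192/26


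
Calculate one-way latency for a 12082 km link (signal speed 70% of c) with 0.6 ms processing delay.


Speed = 0.7 * 3e5 km/s = 210000 km/s
Propagation delay = 12082 / 210000 = 0.0575 s = 57.5333 ms
Processing delay = 0.6 ms
Total one-way latency = 58.1333 ms


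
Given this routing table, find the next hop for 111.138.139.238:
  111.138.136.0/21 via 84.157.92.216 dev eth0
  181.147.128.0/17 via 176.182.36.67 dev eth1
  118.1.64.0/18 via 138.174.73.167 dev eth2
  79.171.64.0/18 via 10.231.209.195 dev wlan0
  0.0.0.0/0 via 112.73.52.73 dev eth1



Longest prefix match for 111.138.139.238:
  /21 111.138.136.0: MATCH
  /17 181.147.128.0: no
  /18 118.1.64.0: no
  /18 79.171.64.0: no
  /0 0.0.0.0: MATCH
Selected: next-hop 84.157.92.216 via eth0 (matched /21)


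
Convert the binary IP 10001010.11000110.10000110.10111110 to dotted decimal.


10001010 = 138
11000110 = 198
10000110 = 134
10111110 = 190
IP: 138.198.134.190


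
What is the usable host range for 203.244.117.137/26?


Network: 203.244.117.128
Broadcast: 203.244.117.191
First usable = network + 1
Last usable = broadcast - 1
Range: 203.244.117.129 to 203.244.117.190


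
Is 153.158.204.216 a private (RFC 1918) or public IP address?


RFC 1918 private ranges:
  10.0.0.0/8 (10.0.0.0 - 10.255.255.255)
  172.16.0.0/12 (172.16.0.0 - 172.31.255.255)
  192.168.0.0/16 (192.168.0.0 - 192.168.255.255)
Public (not in any RFC 1918 range)


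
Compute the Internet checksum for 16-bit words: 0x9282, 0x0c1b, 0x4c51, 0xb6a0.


Sum all words (with carry folding):
+ 0x9282 = 0x9282
+ 0x0c1b = 0x9e9d
+ 0x4c51 = 0xeaee
+ 0xb6a0 = 0xa18f
One's complement: ~0xa18f
Checksum = 0x5e70


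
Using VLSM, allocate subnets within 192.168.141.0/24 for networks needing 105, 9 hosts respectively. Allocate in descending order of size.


105 hosts -> /25 (126 usable): 192.168.141.0/25
9 hosts -> /28 (14 usable): 192.168.141.128/28
Allocation: 192.168.141.0/25 (105 hosts, 126 usable); 192.168.141.128/28 (9 hosts, 14 usable)


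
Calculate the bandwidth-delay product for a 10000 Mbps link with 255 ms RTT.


BDP = bandwidth * RTT
= 10000 Mbps * 255 ms
= 10000 * 1e6 * 255 / 1000 bits
= 2550000000 bits
= 318750000 bytes
= 311279.2969 KB
BDP = 2550000000 bits (318750000 bytes)


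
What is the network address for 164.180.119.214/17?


IP:   10100100.10110100.01110111.11010110
Mask: 11111111.11111111.10000000.00000000
AND operation:
Net:  10100100.10110100.00000000.00000000
Network: 164.180.0.0/17


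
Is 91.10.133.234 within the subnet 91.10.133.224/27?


Subnet network: 91.10.133.224
Test IP AND mask: 91.10.133.224
Yes, 91.10.133.234 is in 91.10.133.224/27


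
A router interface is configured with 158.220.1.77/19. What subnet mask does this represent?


/19 means 19 network bits, 13 host bits
Binary: 11111111111111111110000000000000
Mask: 255.255.224.0


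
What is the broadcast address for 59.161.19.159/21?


Network: 59.161.16.0/21
Host bits = 11
Set all host bits to 1:
Broadcast: 59.161.23.255


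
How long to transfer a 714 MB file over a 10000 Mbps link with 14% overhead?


Effective throughput = 10000 * (1 - 14/100) = 8600 Mbps
File size in Mb = 714 * 8 = 5712 Mb
Time = 5712 / 8600
Time = 0.6642 seconds


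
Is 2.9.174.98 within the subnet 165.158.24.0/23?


Subnet network: 165.158.24.0
Test IP AND mask: 2.9.174.0
No, 2.9.174.98 is not in 165.158.24.0/23


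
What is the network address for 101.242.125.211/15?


IP:   01100101.11110010.01111101.11010011
Mask: 11111111.11111110.00000000.00000000
AND operation:
Net:  01100101.11110010.00000000.00000000
Network: 101.242.0.0/15


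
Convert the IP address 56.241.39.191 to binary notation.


56 = 00111000
241 = 11110001
39 = 00100111
191 = 10111111
Binary: 00111000.11110001.00100111.10111111


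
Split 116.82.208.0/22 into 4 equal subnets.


New prefix = 22 + 2 = 24
Each subnet has 256 addresses
  116.82.208.0/24
  116.82.209.0/24
  116.82.210.0/24
  116.82.211.0/24
Subnets: 116.82.208.0/24, 116.82.209.0/24, 116.82.210.0/24, 116.82.211.0/24


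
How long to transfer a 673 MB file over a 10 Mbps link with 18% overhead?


Effective throughput = 10 * (1 - 18/100) = 8.2 Mbps
File size in Mb = 673 * 8 = 5384 Mb
Time = 5384 / 8.2
Time = 656.5854 seconds
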